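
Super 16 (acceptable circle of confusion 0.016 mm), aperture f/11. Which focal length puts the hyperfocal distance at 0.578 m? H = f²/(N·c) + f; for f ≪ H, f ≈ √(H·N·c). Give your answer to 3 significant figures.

10.0 mm

From H = f²/(N·c) + f, with f ≪ H: f ≈ √(H·N·c) = √(578 × 11 × 0.016) = √101.73 ≈ 10.09 mm.
Exact: f² + N·c·f − N·c·H = 0 ⇒ f = (−N·c + √((N·c)² + 4·N·c·H))/2 = (−0.176 + √406.94)/2 ≈ 9.9984 mm ≈ 10.0 mm.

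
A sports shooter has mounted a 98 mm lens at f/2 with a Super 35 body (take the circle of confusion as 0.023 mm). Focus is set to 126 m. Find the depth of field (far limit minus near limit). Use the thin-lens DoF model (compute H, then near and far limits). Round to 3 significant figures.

239 m

Hyperfocal distance H = f²/(N·c) + f = 98²/(2 × 0.023) + 98 = 9604/0.046 + 98 ≈ 208880.6 mm ≈ 208.9 m.
Near limit Dn = s·(H − f)/(H + s − 2f) = 126000 × (208880.6 − 98) / (208880.6 + 126000 − 2 × 98) = 126000 × 208782.6 / 334684.6 ≈ 78601 mm.
Far limit Df = s·(H − f)/(H − s) = 126000 × (208880.6 − 98) / (208880.6 − 126000) = 126000 × 208782.6 / 82880.6 ≈ 317404 mm.
Depth of field = Df − Dn = 317404 − 78601 ≈ 238803 mm ≈ 239 m.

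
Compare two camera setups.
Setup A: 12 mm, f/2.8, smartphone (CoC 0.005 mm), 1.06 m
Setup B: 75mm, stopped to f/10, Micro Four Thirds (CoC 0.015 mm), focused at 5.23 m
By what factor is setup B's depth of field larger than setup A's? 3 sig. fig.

Setup A: H = 12²/(2.8×0.005) + 12 ≈ 10297.7 mm; DoF = Df − Dn = 1180.25 − 961.98 ≈ 218.27 mm.
Setup B: H = 75²/(10×0.015) + 75 ≈ 37575.0 mm; DoF = Df − Dn = 6063.5 − 4597.9 ≈ 1465.6 mm.
Ratio = 1465.6 / 218.27 ≈ 6.71.

6.71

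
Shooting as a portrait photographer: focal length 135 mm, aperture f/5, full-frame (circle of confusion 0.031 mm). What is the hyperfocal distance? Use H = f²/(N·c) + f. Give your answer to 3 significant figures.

118 m

Hyperfocal distance H = f²/(N·c) + f = 135²/(5 × 0.031) + 135 = 18225/0.155 + 135 ≈ 117715.6 mm ≈ 118 m.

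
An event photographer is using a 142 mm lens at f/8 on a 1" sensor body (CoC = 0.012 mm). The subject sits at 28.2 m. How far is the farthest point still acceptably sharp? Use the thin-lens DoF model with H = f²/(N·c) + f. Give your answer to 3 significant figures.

Hyperfocal distance H = f²/(N·c) + f = 142²/(8 × 0.012) + 142 = 20164/0.096 + 142 ≈ 210183.7 mm ≈ 210.2 m.
Far limit Df = s·(H − f)/(H − s) = 28200 × (210183.7 − 142) / (210183.7 − 28200) = 28200 × 210041.7 / 181983.7 ≈ 32548 mm ≈ 32.5 m.

32.5 m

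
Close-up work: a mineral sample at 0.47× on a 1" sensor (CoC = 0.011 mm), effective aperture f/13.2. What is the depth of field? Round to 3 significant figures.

1.31 mm

At magnification m, DoF ≈ 2·N_eff·c/m² = 2 × 13.2 × 0.011 / 0.47² = 0.2904 / 0.2209 ≈ 1.31 mm.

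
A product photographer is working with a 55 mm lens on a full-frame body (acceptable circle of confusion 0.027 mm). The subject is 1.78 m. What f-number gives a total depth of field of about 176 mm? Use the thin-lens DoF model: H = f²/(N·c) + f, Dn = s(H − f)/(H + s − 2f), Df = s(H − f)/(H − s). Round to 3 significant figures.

Write h = H − f = f²/(N·c). The thin-lens limits are Dn = s·h/(h + (s−f)) and Df = s·h/(h − (s−f)), so DoF = Df − Dn = 2·s·(s−f)·h / (h² − (s−f)²).
That is a quadratic in h: DoF·h² − 2·s·(s−f)·h − DoF·(s−f)² = 0 ⇒ h = (s−f)·(s + √(s² + DoF²)) / DoF = 1725 × (1780 + √(1780² + 176²)) / 176 = 1725 × (1780 + 1788.68) / 176 ≈ 34977 mm.
Then N = f²/(c·h) = 55² / (0.027 × 34977) = 3025 / 944.38 ≈ 3.20.

f/3.20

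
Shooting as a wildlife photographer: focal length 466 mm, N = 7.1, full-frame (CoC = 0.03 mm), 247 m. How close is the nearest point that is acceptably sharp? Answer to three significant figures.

Hyperfocal distance H = f²/(N·c) + f = 466²/(7.1 × 0.03) + 466 = 217156/0.213 + 466 ≈ 1019977.7 mm ≈ 1020 m.
Near limit Dn = s·(H − f)/(H + s − 2f) = 247000 × (1019977.7 − 466) / (1019977.7 + 247000 − 2 × 466) = 247000 × 1019511.7 / 1266045.7 ≈ 198902 mm ≈ 199 m.

199 m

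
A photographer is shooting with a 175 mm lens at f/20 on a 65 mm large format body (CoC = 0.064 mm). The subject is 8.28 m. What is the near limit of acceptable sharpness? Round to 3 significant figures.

6.18 m

Hyperfocal distance H = f²/(N·c) + f = 175²/(20 × 0.064) + 175 = 30625/1.28 + 175 ≈ 24100.8 mm ≈ 24.10 m.
Near limit Dn = s·(H − f)/(H + s − 2f) = 8280 × (24100.8 − 175) / (24100.8 + 8280 − 2 × 175) = 8280 × 23925.8 / 32030.8 ≈ 6184.8 mm ≈ 6.18 m.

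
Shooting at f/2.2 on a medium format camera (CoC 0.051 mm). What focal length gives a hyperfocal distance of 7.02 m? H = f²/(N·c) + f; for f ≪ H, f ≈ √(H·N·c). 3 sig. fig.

From H = f²/(N·c) + f, with f ≪ H: f ≈ √(H·N·c) = √(7020 × 2.2 × 0.051) = √787.64 ≈ 28.06 mm.
Exact: f² + N·c·f − N·c·H = 0 ⇒ f = (−N·c + √((N·c)² + 4·N·c·H))/2 = (−0.1122 + √3150.6)/2 ≈ 28.009 mm ≈ 28.0 mm.

28.0 mm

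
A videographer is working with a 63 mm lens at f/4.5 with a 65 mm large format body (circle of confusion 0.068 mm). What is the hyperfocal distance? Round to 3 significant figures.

Hyperfocal distance H = f²/(N·c) + f = 63²/(4.5 × 0.068) + 63 = 3969/0.306 + 63 ≈ 13033.6 mm ≈ 13.0 m.

13.0 m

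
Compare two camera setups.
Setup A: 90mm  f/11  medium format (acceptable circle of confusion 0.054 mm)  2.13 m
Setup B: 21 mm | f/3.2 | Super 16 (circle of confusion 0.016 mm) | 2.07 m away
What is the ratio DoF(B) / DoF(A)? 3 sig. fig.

Setup A: H = 90²/(11×0.054) + 90 ≈ 13726.4 mm; DoF = Df − Dn = 2504.70 − 1852.82 ≈ 651.88 mm.
Setup B: H = 21²/(3.2×0.016) + 21 ≈ 8634.3 mm; DoF = Df − Dn = 2716.1 − 1672.2 ≈ 1043.9 mm.
Ratio = 1043.9 / 651.88 ≈ 1.60.

1.60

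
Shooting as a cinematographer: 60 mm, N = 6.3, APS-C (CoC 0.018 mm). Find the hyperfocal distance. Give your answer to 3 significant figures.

Hyperfocal distance H = f²/(N·c) + f = 60²/(6.3 × 0.018) + 60 = 3600/0.1134 + 60 ≈ 31806.0 mm ≈ 31.8 m.

31.8 m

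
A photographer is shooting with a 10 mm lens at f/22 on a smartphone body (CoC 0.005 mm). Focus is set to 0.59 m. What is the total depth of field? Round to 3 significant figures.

Hyperfocal distance H = f²/(N·c) + f = 10²/(22 × 0.005) + 10 = 100/0.11 + 10 ≈ 919.1 mm ≈ 0.919 m.
Near limit Dn = s·(H − f)/(H + s − 2f) = 590 × (919.1 − 10) / (919.1 + 590 − 2 × 10) = 590 × 909.1 / 1489.1 ≈ 360.2 mm.
Far limit Df = s·(H − f)/(H − s) = 590 × (919.1 − 10) / (919.1 − 590) = 590 × 909.1 / 329.1 ≈ 1629.8 mm.
Depth of field = Df − Dn = 1629.8 − 360.2 ≈ 1269.6 mm ≈ 1.27 m.

1.27 m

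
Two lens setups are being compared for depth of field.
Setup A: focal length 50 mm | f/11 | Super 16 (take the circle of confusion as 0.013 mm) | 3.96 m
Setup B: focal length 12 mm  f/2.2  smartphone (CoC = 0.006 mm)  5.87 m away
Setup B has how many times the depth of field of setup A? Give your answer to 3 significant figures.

Setup A: H = 50²/(11×0.013) + 50 ≈ 17532.5 mm; DoF = Df − Dn = 5100.8 − 3236.2 ≈ 1864.6 mm.
Setup B: H = 12²/(2.2×0.006) + 12 ≈ 10921.1 mm; DoF = Df − Dn = 12677.7 − 3819.2 ≈ 8858.5 mm.
Ratio = 8858.5 / 1864.6 ≈ 4.75.

4.75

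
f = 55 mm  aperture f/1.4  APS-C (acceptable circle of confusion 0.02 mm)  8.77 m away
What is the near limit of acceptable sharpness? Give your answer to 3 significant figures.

8.12 m

Hyperfocal distance H = f²/(N·c) + f = 55²/(1.4 × 0.02) + 55 = 3025/0.028 + 55 ≈ 108090.7 mm ≈ 108.1 m.
Near limit Dn = s·(H − f)/(H + s − 2f) = 8770 × (108090.7 − 55) / (108090.7 + 8770 − 2 × 55) = 8770 × 108035.7 / 116750.7 ≈ 8115.4 mm ≈ 8.12 m.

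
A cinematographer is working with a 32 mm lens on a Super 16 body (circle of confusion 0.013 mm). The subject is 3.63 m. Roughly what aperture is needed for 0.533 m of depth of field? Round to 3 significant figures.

Write h = H − f = f²/(N·c). The thin-lens limits are Dn = s·h/(h + (s−f)) and Df = s·h/(h − (s−f)), so DoF = Df − Dn = 2·s·(s−f)·h / (h² − (s−f)²).
That is a quadratic in h: DoF·h² − 2·s·(s−f)·h − DoF·(s−f)² = 0 ⇒ h = (s−f)·(s + √(s² + DoF²)) / DoF = 3598 × (3630 + √(3630² + 533²)) / 533 = 3598 × (3630 + 3668.92) / 533 ≈ 49271 mm.
Then N = f²/(c·h) = 32² / (0.013 × 49271) = 1024 / 640.52 ≈ 1.60.

f/1.60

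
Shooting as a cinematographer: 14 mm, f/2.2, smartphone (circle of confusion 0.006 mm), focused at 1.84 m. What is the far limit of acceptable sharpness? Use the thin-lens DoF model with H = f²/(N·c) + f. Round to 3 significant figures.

Hyperfocal distance H = f²/(N·c) + f = 14²/(2.2 × 0.006) + 14 = 196/0.0132 + 14 ≈ 14862.5 mm ≈ 14.86 m.
Far limit Df = s·(H − f)/(H − s) = 1840 × (14862.5 − 14) / (14862.5 − 1840) = 1840 × 14848.5 / 13022.5 ≈ 2098.0 mm ≈ 2.10 m.

2.10 m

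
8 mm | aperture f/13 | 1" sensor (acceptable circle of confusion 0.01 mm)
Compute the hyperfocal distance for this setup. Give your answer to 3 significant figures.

Hyperfocal distance H = f²/(N·c) + f = 8²/(13 × 0.01) + 8 = 64/0.13 + 8 ≈ 500.3 mm ≈ 0.500 m.

0.500 m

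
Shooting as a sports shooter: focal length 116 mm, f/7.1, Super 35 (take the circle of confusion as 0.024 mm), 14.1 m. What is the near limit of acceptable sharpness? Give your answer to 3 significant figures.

Hyperfocal distance H = f²/(N·c) + f = 116²/(7.1 × 0.024) + 116 = 13456/0.1704 + 116 ≈ 79083.1 mm ≈ 79.08 m.
Near limit Dn = s·(H − f)/(H + s − 2f) = 14100 × (79083.1 − 116) / (79083.1 + 14100 − 2 × 116) = 14100 × 78967.1 / 92951.1 ≈ 11979 mm ≈ 12.0 m.

12.0 m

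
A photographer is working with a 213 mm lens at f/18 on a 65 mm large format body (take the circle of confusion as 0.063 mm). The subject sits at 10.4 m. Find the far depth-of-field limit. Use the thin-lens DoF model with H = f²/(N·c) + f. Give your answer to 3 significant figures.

Hyperfocal distance H = f²/(N·c) + f = 213²/(18 × 0.063) + 213 = 45369/1.134 + 213 ≈ 40220.9 mm ≈ 40.22 m.
Far limit Df = s·(H − f)/(H − s) = 10400 × (40220.9 − 213) / (40220.9 − 10400) = 10400 × 40007.9 / 29820.9 ≈ 13953 mm ≈ 14.0 m.

14.0 m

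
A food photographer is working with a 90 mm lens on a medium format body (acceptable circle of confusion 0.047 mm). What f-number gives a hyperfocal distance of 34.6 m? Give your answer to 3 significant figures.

f/4.99

Rearrange H = f²/(N·c) + f for N: N = f² / ((H − f)·c).
N = 90² / ((34600 − 90) × 0.047) = 8100 / 1622 ≈ 4.99.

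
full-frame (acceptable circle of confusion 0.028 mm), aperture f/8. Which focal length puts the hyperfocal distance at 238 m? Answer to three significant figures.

231 mm

From H = f²/(N·c) + f, with f ≪ H: f ≈ √(H·N·c) = √(238000 × 8 × 0.028) = √53312 ≈ 230.9 mm.
The +f correction barely moves this — solving exactly, f² + N·c·f − N·c·H = 0 ⇒ f = (−N·c + √((N·c)² + 4·N·c·H))/2 = (−0.224 + √213248)/2 ≈ 230.78 mm, so f ≈ 231 mm.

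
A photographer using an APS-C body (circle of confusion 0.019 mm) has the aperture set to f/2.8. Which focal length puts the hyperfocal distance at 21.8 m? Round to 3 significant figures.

34.0 mm

From H = f²/(N·c) + f, with f ≪ H: f ≈ √(H·N·c) = √(21800 × 2.8 × 0.019) = √1159.8 ≈ 34.06 mm.
Exact: f² + N·c·f − N·c·H = 0 ⇒ f = (−N·c + √((N·c)² + 4·N·c·H))/2 = (−0.0532 + √4639.0)/2 ≈ 34.029 mm ≈ 34.0 mm.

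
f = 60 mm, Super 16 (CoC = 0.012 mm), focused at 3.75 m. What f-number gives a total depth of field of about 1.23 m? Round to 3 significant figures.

Write h = H − f = f²/(N·c). The thin-lens limits are Dn = s·h/(h + (s−f)) and Df = s·h/(h − (s−f)), so DoF = Df − Dn = 2·s·(s−f)·h / (h² − (s−f)²).
That is a quadratic in h: DoF·h² − 2·s·(s−f)·h − DoF·(s−f)² = 0 ⇒ h = (s−f)·(s + √(s² + DoF²)) / DoF = 3690 × (3750 + √(3750² + 1230²)) / 1230 = 3690 × (3750 + 3946.57) / 1230 ≈ 23090 mm.
Then N = f²/(c·h) = 60² / (0.012 × 23090) = 3600 / 277.08 ≈ 13.

f/13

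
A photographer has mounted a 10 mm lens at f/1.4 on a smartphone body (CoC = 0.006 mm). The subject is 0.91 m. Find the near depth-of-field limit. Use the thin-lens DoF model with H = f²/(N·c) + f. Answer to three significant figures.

0.846 m

Hyperfocal distance H = f²/(N·c) + f = 10²/(1.4 × 0.006) + 10 = 100/0.0084 + 10 ≈ 11914.8 mm ≈ 11.91 m.
Near limit Dn = s·(H − f)/(H + s − 2f) = 910 × (11914.8 − 10) / (11914.8 + 910 − 2 × 10) = 910 × 11904.8 / 12804.8 ≈ 846.04 mm ≈ 0.846 m.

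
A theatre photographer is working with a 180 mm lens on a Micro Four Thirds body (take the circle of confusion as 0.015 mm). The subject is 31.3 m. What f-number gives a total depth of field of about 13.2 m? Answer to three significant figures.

f/14

Write h = H − f = f²/(N·c). The thin-lens limits are Dn = s·h/(h + (s−f)) and Df = s·h/(h − (s−f)), so DoF = Df − Dn = 2·s·(s−f)·h / (h² − (s−f)²).
That is a quadratic in h: DoF·h² − 2·s·(s−f)·h − DoF·(s−f)² = 0 ⇒ h = (s−f)·(s + √(s² + DoF²)) / DoF = 31120 × (31300 + √(31300² + 13200²)) / 13200 = 31120 × (31300 + 33969.5) / 13200 ≈ 153878 mm.
Then N = f²/(c·h) = 180² / (0.015 × 153878) = 32400 / 2308.2 ≈ 14.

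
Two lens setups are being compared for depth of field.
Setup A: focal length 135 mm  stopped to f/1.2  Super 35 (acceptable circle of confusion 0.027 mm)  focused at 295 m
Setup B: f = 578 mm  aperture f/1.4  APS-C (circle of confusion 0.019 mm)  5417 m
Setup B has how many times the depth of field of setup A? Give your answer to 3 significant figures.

Setup A: H = 135²/(1.2×0.027) + 135 ≈ 562635.0 mm; DoF = Df − Dn = 620014 − 193544 ≈ 426470 mm.
Setup B: H = 578²/(1.4×0.019) + 578 ≈ 12560126.9 mm; DoF = Df − Dn = 9524551 − 3784779 ≈ 5739772 mm.
Ratio = 5739772 / 426470 ≈ 13.5.

13.5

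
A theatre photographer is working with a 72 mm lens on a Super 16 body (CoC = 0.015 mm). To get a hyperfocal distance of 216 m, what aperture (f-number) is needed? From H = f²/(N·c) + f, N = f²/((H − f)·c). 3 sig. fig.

f/1.60

Rearrange H = f²/(N·c) + f for N: N = f² / ((H − f)·c).
N = 72² / ((216000 − 72) × 0.015) = 5184 / 3239 ≈ 1.60.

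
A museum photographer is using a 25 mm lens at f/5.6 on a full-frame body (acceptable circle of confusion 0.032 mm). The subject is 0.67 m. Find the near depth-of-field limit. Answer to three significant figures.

0.565 m

Hyperfocal distance H = f²/(N·c) + f = 25²/(5.6 × 0.032) + 25 = 625/0.1792 + 25 ≈ 3512.7 mm ≈ 3.513 m.
Near limit Dn = s·(H − f)/(H + s − 2f) = 670 × (3512.7 − 25) / (3512.7 + 670 − 2 × 25) = 670 × 3487.7 / 4132.7 ≈ 565.43 mm ≈ 0.565 m.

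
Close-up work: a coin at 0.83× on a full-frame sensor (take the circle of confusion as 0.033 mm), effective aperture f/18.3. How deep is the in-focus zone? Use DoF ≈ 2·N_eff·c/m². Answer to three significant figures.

1.75 mm

At magnification m, DoF ≈ 2·N_eff·c/m² = 2 × 18.3 × 0.033 / 0.83² = 1.208 / 0.6889 ≈ 1.75 mm.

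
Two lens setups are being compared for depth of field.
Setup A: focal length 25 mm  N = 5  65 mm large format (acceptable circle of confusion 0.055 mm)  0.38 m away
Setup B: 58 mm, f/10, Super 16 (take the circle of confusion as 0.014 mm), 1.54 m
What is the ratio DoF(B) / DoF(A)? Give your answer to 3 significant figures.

1.57

Setup A: H = 25²/(5×0.055) + 25 ≈ 2297.7 mm; DoF = Df − Dn = 450.34 − 328.66 ≈ 121.68 mm.
Setup B: H = 58²/(10×0.014) + 58 ≈ 24086.6 mm; DoF = Df − Dn = 1641.23 − 1450.54 ≈ 190.69 mm.
Ratio = 190.69 / 121.68 ≈ 1.57.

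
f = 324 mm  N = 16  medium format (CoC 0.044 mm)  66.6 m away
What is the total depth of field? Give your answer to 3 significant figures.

Hyperfocal distance H = f²/(N·c) + f = 324²/(16 × 0.044) + 324 = 104976/0.704 + 324 ≈ 149437.6 mm ≈ 149.4 m.
Near limit Dn = s·(H − f)/(H + s − 2f) = 66600 × (149437.6 − 324) / (149437.6 + 66600 − 2 × 324) = 66600 × 149113.6 / 215389.6 ≈ 46107 mm.
Far limit Df = s·(H − f)/(H − s) = 66600 × (149437.6 − 324) / (149437.6 − 66600) = 66600 × 149113.6 / 82837.6 ≈ 119885 mm.
Depth of field = Df − Dn = 119885 − 46107 ≈ 73778 mm ≈ 73.8 m.

73.8 m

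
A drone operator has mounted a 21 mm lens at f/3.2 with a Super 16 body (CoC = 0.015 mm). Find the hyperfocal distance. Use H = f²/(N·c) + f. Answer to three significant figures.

9.21 m

Hyperfocal distance H = f²/(N·c) + f = 21²/(3.2 × 0.015) + 21 = 441/0.048 + 21 ≈ 9208.5 mm ≈ 9.21 m.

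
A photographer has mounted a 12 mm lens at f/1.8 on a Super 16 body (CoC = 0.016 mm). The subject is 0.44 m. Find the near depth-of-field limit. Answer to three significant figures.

Hyperfocal distance H = f²/(N·c) + f = 12²/(1.8 × 0.016) + 12 = 144/0.0288 + 12 ≈ 5012.0 mm ≈ 5.012 m.
Near limit Dn = s·(H − f)/(H + s − 2f) = 440 × (5012.0 − 12) / (5012.0 + 440 − 2 × 12) = 440 × 5000.0 / 5428.0 ≈ 405.31 mm.

405 mm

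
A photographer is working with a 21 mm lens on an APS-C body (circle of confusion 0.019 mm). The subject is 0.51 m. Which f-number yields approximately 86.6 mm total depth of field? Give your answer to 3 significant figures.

Write h = H − f = f²/(N·c). The thin-lens limits are Dn = s·h/(h + (s−f)) and Df = s·h/(h − (s−f)), so DoF = Df − Dn = 2·s·(s−f)·h / (h² − (s−f)²).
That is a quadratic in h: DoF·h² − 2·s·(s−f)·h − DoF·(s−f)² = 0 ⇒ h = (s−f)·(s + √(s² + DoF²)) / DoF = 489 × (510 + √(510² + 86.6²)) / 86.6 = 489 × (510 + 517.300) / 86.6 ≈ 5800.8 mm.
Then N = f²/(c·h) = 21² / (0.019 × 5800.8) = 441 / 110.22 ≈ 4.

f/4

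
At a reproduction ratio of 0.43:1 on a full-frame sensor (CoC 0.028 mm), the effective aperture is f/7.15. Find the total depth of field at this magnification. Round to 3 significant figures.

2.17 mm

At magnification m, DoF ≈ 2·N_eff·c/m² = 2 × 7.15 × 0.028 / 0.43² = 0.4004 / 0.1849 ≈ 2.17 mm.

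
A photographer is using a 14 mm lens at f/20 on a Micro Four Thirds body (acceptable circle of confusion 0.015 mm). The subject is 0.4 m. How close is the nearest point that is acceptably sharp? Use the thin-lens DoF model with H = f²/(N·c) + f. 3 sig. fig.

Hyperfocal distance H = f²/(N·c) + f = 14²/(20 × 0.015) + 14 = 196/0.3 + 14 ≈ 667.3 mm ≈ 0.667 m.
Near limit Dn = s·(H − f)/(H + s − 2f) = 400 × (667.3 − 14) / (667.3 + 400 − 2 × 14) = 400 × 653.3 / 1039.3 ≈ 251.44 mm.

251 mm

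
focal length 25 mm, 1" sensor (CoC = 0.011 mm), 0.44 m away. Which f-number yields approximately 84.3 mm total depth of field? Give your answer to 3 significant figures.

Write h = H − f = f²/(N·c). The thin-lens limits are Dn = s·h/(h + (s−f)) and Df = s·h/(h − (s−f)), so DoF = Df − Dn = 2·s·(s−f)·h / (h² − (s−f)²).
That is a quadratic in h: DoF·h² − 2·s·(s−f)·h − DoF·(s−f)² = 0 ⇒ h = (s−f)·(s + √(s² + DoF²)) / DoF = 415 × (440 + √(440² + 84.3²)) / 84.3 = 415 × (440 + 448.003) / 84.3 ≈ 4371.5 mm.
Then N = f²/(c·h) = 25² / (0.011 × 4371.5) = 625 / 48.087 ≈ 13.

f/13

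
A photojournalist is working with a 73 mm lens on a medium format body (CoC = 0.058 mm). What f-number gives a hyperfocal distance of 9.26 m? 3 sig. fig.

Rearrange H = f²/(N·c) + f for N: N = f² / ((H − f)·c).
N = 73² / ((9260 − 73) × 0.058) = 5329 / 532.8 ≈ 10.

f/10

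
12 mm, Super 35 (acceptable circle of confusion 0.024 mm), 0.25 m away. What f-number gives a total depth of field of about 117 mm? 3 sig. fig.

f/5.61

Write h = H − f = f²/(N·c). The thin-lens limits are Dn = s·h/(h + (s−f)) and Df = s·h/(h − (s−f)), so DoF = Df − Dn = 2·s·(s−f)·h / (h² − (s−f)²).
That is a quadratic in h: DoF·h² − 2·s·(s−f)·h − DoF·(s−f)² = 0 ⇒ h = (s−f)·(s + √(s² + DoF²)) / DoF = 238 × (250 + √(250² + 117²)) / 117 = 238 × (250 + 276.024) / 117 ≈ 1070.0 mm.
Then N = f²/(c·h) = 12² / (0.024 × 1070.0) = 144 / 25.681 ≈ 5.61.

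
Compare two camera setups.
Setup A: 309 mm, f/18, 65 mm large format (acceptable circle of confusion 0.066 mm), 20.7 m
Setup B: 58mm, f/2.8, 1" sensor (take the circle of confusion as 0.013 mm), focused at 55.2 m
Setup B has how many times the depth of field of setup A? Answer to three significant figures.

9.11

Setup A: H = 309²/(18×0.066) + 309 ≈ 80680.2 mm; DoF = Df − Dn = 27737 − 16511 ≈ 11226 mm.
Setup B: H = 58²/(2.8×0.013) + 58 ≈ 92475.6 mm; DoF = Df − Dn = 136858 − 34572 ≈ 102286 mm.
Ratio = 102286 / 11226 ≈ 9.11.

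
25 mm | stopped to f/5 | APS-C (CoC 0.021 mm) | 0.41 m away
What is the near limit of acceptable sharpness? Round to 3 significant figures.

Hyperfocal distance H = f²/(N·c) + f = 25²/(5 × 0.021) + 25 = 625/0.105 + 25 ≈ 5977.4 mm ≈ 5.977 m.
Near limit Dn = s·(H − f)/(H + s − 2f) = 410 × (5977.4 − 25) / (5977.4 + 410 − 2 × 25) = 410 × 5952.4 / 6337.4 ≈ 385.09 mm.

385 mm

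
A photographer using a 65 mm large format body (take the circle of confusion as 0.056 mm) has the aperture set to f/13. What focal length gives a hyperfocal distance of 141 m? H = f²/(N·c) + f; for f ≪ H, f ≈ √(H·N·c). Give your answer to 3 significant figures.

From H = f²/(N·c) + f, with f ≪ H: f ≈ √(H·N·c) = √(141000 × 13 × 0.056) = √102648 ≈ 320.4 mm.
The +f correction barely moves this — solving exactly, f² + N·c·f − N·c·H = 0 ⇒ f = (−N·c + √((N·c)² + 4·N·c·H))/2 = (−0.728 + √410593)/2 ≈ 320.02 mm, so f ≈ 320 mm.

320 mm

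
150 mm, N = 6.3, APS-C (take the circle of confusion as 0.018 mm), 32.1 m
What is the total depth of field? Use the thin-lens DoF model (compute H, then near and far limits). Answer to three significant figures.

Hyperfocal distance H = f²/(N·c) + f = 150²/(6.3 × 0.018) + 150 = 22500/0.1134 + 150 ≈ 198562.7 mm ≈ 198.6 m.
Near limit Dn = s·(H − f)/(H + s − 2f) = 32100 × (198562.7 − 150) / (198562.7 + 32100 − 2 × 150) = 32100 × 198412.7 / 230362.7 ≈ 27648 mm.
Far limit Df = s·(H − f)/(H − s) = 32100 × (198562.7 − 150) / (198562.7 − 32100) = 32100 × 198412.7 / 166462.7 ≈ 38261 mm.
Depth of field = Df − Dn = 38261 − 27648 ≈ 10613 mm ≈ 10.6 m.

10.6 m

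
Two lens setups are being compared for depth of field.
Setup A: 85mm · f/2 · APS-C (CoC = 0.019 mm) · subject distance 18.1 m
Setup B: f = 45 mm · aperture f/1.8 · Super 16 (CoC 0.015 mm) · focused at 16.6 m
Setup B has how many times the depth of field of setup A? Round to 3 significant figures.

2.23

Setup A: H = 85²/(2×0.019) + 85 ≈ 190216.6 mm; DoF = Df − Dn = 19994.5 − 16533.5 ≈ 3461.0 mm.
Setup B: H = 45²/(1.8×0.015) + 45 ≈ 75045.0 mm; DoF = Df − Dn = 21302.1 − 13598.4 ≈ 7703.7 mm.
Ratio = 7703.7 / 3461.0 ≈ 2.23.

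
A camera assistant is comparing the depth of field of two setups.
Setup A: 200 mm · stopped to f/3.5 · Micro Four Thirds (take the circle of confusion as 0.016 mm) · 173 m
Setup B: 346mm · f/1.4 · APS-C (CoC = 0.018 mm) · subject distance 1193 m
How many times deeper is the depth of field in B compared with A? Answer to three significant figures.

7.19

Setup A: H = 200²/(3.5×0.016) + 200 ≈ 714485.7 mm; DoF = Df − Dn = 228208 − 139300 ≈ 88908 mm.
Setup B: H = 346²/(1.4×0.018) + 346 ≈ 4750980.9 mm; DoF = Df − Dn = 1592900 − 953598 ≈ 639302 mm.
Ratio = 639302 / 88908 ≈ 7.19.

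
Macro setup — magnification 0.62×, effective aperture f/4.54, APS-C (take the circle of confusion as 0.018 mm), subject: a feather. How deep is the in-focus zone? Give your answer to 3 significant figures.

At magnification m, DoF ≈ 2·N_eff·c/m² = 2 × 4.54 × 0.018 / 0.62² = 0.1634 / 0.3844 ≈ 0.425 mm.

0.425 mm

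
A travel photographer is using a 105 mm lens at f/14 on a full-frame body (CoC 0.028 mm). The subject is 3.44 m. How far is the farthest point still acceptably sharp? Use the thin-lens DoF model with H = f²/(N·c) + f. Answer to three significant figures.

3.90 m

Hyperfocal distance H = f²/(N·c) + f = 105²/(14 × 0.028) + 105 = 11025/0.392 + 105 ≈ 28230.0 mm ≈ 28.23 m.
Far limit Df = s·(H − f)/(H − s) = 3440 × (28230.0 − 105) / (28230.0 − 3440) = 3440 × 28125.0 / 24790.0 ≈ 3902.8 mm ≈ 3.90 m.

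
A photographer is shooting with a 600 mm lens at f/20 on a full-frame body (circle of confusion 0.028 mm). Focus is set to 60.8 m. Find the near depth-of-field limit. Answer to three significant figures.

55.6 m

Hyperfocal distance H = f²/(N·c) + f = 600²/(20 × 0.028) + 600 = 360000/0.56 + 600 ≈ 643457.1 mm ≈ 643.5 m.
Near limit Dn = s·(H − f)/(H + s − 2f) = 60800 × (643457.1 − 600) / (643457.1 + 60800 − 2 × 600) = 60800 × 642857.1 / 703057.1 ≈ 55594 mm ≈ 55.6 m.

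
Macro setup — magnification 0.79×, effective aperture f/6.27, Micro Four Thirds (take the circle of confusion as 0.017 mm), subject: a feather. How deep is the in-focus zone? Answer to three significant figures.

0.342 mm

At magnification m, DoF ≈ 2·N_eff·c/m² = 2 × 6.27 × 0.017 / 0.79² = 0.2132 / 0.6241 ≈ 0.342 mm.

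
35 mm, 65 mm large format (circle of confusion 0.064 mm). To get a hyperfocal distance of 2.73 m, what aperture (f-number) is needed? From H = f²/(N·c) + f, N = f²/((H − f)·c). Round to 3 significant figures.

f/7.10

Rearrange H = f²/(N·c) + f for N: N = f² / ((H − f)·c).
N = 35² / ((2730 − 35) × 0.064) = 1225 / 172.5 ≈ 7.10.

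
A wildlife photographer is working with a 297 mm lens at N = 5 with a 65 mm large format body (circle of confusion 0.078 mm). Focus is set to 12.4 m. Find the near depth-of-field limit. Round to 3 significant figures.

Hyperfocal distance H = f²/(N·c) + f = 297²/(5 × 0.078) + 297 = 88209/0.39 + 297 ≈ 226473.9 mm ≈ 226.5 m.
Near limit Dn = s·(H − f)/(H + s − 2f) = 12400 × (226473.9 − 297) / (226473.9 + 12400 − 2 × 297) = 12400 × 226176.9 / 238279.9 ≈ 11770 mm ≈ 11.8 m.

11.8 m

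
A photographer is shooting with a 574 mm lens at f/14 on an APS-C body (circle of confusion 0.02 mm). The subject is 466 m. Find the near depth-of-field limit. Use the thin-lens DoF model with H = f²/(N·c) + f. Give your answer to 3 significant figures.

334 m

Hyperfocal distance H = f²/(N·c) + f = 574²/(14 × 0.02) + 574 = 329476/0.28 + 574 ≈ 1177274.0 mm ≈ 1177 m.
Near limit Dn = s·(H − f)/(H + s − 2f) = 466000 × (1177274.0 − 574) / (1177274.0 + 466000 − 2 × 574) = 466000 × 1176700.0 / 1642126.0 ≈ 333922 mm ≈ 334 m.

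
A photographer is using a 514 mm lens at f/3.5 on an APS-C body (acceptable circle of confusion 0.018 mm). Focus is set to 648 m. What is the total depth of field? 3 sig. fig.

205 m

Hyperfocal distance H = f²/(N·c) + f = 514²/(3.5 × 0.018) + 514 = 264196/0.063 + 514 ≈ 4194101.3 mm ≈ 4194 m.
Near limit Dn = s·(H − f)/(H + s − 2f) = 648000 × (4194101.3 − 514) / (4194101.3 + 648000 − 2 × 514) = 648000 × 4193587.3 / 4841073.3 ≈ 561331 mm.
Far limit Df = s·(H − f)/(H − s) = 648000 × (4194101.3 − 514) / (4194101.3 − 648000) = 648000 × 4193587.3 / 3546101.3 ≈ 766319 mm.
Depth of field = Df − Dn = 766319 − 561331 ≈ 204988 mm ≈ 205 m.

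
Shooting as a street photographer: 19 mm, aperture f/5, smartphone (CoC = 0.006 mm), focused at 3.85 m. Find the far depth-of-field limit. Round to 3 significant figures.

5.65 m

Hyperfocal distance H = f²/(N·c) + f = 19²/(5 × 0.006) + 19 = 361/0.03 + 19 ≈ 12052.3 mm ≈ 12.05 m.
Far limit Df = s·(H − f)/(H − s) = 3850 × (12052.3 − 19) / (12052.3 − 3850) = 3850 × 12033.3 / 8202.3 ≈ 5648.2 mm ≈ 5.65 m.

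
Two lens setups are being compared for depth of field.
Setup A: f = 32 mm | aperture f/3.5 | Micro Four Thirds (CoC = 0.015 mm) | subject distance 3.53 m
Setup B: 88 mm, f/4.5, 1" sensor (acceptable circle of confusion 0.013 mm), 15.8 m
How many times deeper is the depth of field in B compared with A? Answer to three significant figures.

Setup A: H = 32²/(3.5×0.015) + 32 ≈ 19536.8 mm; DoF = Df − Dn = 4301.4 − 2993.2 ≈ 1308.2 mm.
Setup B: H = 88²/(4.5×0.013) + 88 ≈ 132464.1 mm; DoF = Df − Dn = 17927.9 − 14123.6 ≈ 3804.3 mm.
Ratio = 3804.3 / 1308.2 ≈ 2.91.

2.91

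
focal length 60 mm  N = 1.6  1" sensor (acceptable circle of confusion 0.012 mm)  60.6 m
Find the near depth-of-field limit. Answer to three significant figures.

45.8 m

Hyperfocal distance H = f²/(N·c) + f = 60²/(1.6 × 0.012) + 60 = 3600/0.0192 + 60 ≈ 187560.0 mm ≈ 187.6 m.
Near limit Dn = s·(H − f)/(H + s − 2f) = 60600 × (187560.0 − 60) / (187560.0 + 60600 − 2 × 60) = 60600 × 187500.0 / 248040.0 ≈ 45809 mm ≈ 45.8 m.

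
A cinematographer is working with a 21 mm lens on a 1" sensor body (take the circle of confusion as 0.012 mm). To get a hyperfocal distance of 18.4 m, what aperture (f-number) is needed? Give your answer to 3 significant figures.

f/2.00

Rearrange H = f²/(N·c) + f for N: N = f² / ((H − f)·c).
N = 21² / ((18400 − 21) × 0.012) = 441 / 220.5 ≈ 2.00.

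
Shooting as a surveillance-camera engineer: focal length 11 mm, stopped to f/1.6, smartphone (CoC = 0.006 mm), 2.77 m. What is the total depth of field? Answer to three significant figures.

1.27 m

Hyperfocal distance H = f²/(N·c) + f = 11²/(1.6 × 0.006) + 11 = 121/0.0096 + 11 ≈ 12615.2 mm ≈ 12.62 m.
Near limit Dn = s·(H − f)/(H + s − 2f) = 2770 × (12615.2 − 11) / (12615.2 + 2770 − 2 × 11) = 2770 × 12604.2 / 15363.2 ≈ 2272.5 mm.
Far limit Df = s·(H − f)/(H − s) = 2770 × (12615.2 − 11) / (12615.2 − 2770) = 2770 × 12604.2 / 9845.2 ≈ 3546.3 mm.
Depth of field = Df − Dn = 3546.3 − 2272.5 ≈ 1273.8 mm ≈ 1.27 m.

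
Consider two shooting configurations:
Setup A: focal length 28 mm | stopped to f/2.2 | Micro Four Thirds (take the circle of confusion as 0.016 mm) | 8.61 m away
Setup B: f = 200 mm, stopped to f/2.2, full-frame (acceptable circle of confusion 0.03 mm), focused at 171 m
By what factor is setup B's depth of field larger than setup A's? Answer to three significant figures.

Setup A: H = 28²/(2.2×0.016) + 28 ≈ 22300.7 mm; DoF = Df − Dn = 14007.2 − 6215.2 ≈ 7792.0 mm.
Setup B: H = 200²/(2.2×0.03) + 200 ≈ 606260.6 mm; DoF = Df − Dn = 238102 − 133404 ≈ 104698 mm.
Ratio = 104698 / 7792.0 ≈ 13.4.

13.4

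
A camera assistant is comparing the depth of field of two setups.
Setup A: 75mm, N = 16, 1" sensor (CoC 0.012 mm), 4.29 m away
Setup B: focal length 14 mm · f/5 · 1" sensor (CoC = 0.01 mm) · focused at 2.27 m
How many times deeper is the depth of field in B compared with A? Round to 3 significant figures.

Setup A: H = 75²/(16×0.012) + 75 ≈ 29371.9 mm; DoF = Df − Dn = 5010.9 − 3750.4 ≈ 1260.5 mm.
Setup B: H = 14²/(5×0.01) + 14 ≈ 3934.0 mm; DoF = Df − Dn = 5347.6 − 1440.8 ≈ 3906.8 mm.
Ratio = 3906.8 / 1260.5 ≈ 3.10.

3.10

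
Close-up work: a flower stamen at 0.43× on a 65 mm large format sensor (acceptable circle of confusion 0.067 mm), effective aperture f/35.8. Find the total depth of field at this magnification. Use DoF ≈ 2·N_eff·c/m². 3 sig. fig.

At magnification m, DoF ≈ 2·N_eff·c/m² = 2 × 35.8 × 0.067 / 0.43² = 4.797 / 0.1849 ≈ 25.9 mm.

25.9 mm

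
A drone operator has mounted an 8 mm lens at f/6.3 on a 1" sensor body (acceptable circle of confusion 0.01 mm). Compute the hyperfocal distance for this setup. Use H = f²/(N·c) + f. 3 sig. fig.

Hyperfocal distance H = f²/(N·c) + f = 8²/(6.3 × 0.01) + 8 = 64/0.063 + 8 ≈ 1023.9 mm ≈ 1.02 m.

1.02 m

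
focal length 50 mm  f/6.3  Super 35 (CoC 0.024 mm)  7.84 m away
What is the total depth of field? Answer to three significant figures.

9.50 m

Hyperfocal distance H = f²/(N·c) + f = 50²/(6.3 × 0.024) + 50 = 2500/0.1512 + 50 ≈ 16584.4 mm ≈ 16.58 m.
Near limit Dn = s·(H − f)/(H + s − 2f) = 7840 × (16584.4 − 50) / (16584.4 + 7840 − 2 × 50) = 7840 × 16534.4 / 24324.4 ≈ 5329.2 mm.
Far limit Df = s·(H − f)/(H − s) = 7840 × (16584.4 − 50) / (16584.4 − 7840) = 7840 × 16534.4 / 8744.4 ≈ 14824.3 mm.
Depth of field = Df − Dn = 14824.3 − 5329.2 ≈ 9495.1 mm ≈ 9.50 m.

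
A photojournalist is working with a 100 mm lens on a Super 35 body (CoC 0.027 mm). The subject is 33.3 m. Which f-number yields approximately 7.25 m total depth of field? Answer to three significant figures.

Write h = H − f = f²/(N·c). The thin-lens limits are Dn = s·h/(h + (s−f)) and Df = s·h/(h − (s−f)), so DoF = Df − Dn = 2·s·(s−f)·h / (h² − (s−f)²).
That is a quadratic in h: DoF·h² − 2·s·(s−f)·h − DoF·(s−f)² = 0 ⇒ h = (s−f)·(s + √(s² + DoF²)) / DoF = 33200 × (33300 + √(33300² + 7250²)) / 7250 = 33200 × (33300 + 34080.1) / 7250 ≈ 308554 mm.
Then N = f²/(c·h) = 100² / (0.027 × 308554) = 10000 / 8331.0 ≈ 1.20.

f/1.20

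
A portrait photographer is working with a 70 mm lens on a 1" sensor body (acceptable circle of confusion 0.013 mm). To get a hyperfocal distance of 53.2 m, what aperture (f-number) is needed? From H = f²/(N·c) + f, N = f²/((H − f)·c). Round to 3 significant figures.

Rearrange H = f²/(N·c) + f for N: N = f² / ((H − f)·c).
N = 70² / ((53200 − 70) × 0.013) = 4900 / 690.7 ≈ 7.09.

f/7.09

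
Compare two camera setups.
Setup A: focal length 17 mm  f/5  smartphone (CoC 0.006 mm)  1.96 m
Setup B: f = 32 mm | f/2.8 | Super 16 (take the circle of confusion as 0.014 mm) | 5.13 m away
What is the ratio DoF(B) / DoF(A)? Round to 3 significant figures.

Setup A: H = 17²/(5×0.006) + 17 ≈ 9650.3 mm; DoF = Df − Dn = 2455.20 − 1631.03 ≈ 824.17 mm.
Setup B: H = 32²/(2.8×0.014) + 32 ≈ 26154.4 mm; DoF = Df − Dn = 6373.9 − 4292.3 ≈ 2081.6 mm.
Ratio = 2081.6 / 824.17 ≈ 2.53.

2.53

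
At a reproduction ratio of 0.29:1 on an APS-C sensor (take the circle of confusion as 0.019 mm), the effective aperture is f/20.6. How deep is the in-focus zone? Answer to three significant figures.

9.31 mm

At magnification m, DoF ≈ 2·N_eff·c/m² = 2 × 20.6 × 0.019 / 0.29² = 0.7828 / 0.0841 ≈ 9.31 mm.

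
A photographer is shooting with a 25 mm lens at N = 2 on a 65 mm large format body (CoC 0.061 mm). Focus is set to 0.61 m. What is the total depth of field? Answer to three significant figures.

Hyperfocal distance H = f²/(N·c) + f = 25²/(2 × 0.061) + 25 = 625/0.122 + 25 ≈ 5148.0 mm ≈ 5.148 m.
Near limit Dn = s·(H − f)/(H + s − 2f) = 610 × (5148.0 − 25) / (5148.0 + 610 − 2 × 25) = 610 × 5123.0 / 5708.0 ≈ 547.48 mm.
Far limit Df = s·(H − f)/(H − s) = 610 × (5148.0 − 25) / (5148.0 − 610) = 610 × 5123.0 / 4538.0 ≈ 688.64 mm.
Depth of field = Df − Dn = 688.64 − 547.48 ≈ 141.16 mm.

141 mm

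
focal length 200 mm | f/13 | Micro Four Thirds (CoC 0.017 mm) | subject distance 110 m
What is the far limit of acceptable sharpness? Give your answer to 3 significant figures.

Hyperfocal distance H = f²/(N·c) + f = 200²/(13 × 0.017) + 200 = 40000/0.221 + 200 ≈ 181195.5 mm ≈ 181.2 m.
Far limit Df = s·(H − f)/(H − s) = 110000 × (181195.5 − 200) / (181195.5 − 110000) = 110000 × 180995.5 / 71195.5 ≈ 279646 mm ≈ 280 m.

280 m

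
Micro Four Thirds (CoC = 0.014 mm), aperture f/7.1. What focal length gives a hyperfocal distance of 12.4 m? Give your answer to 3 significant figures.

35.1 mm

From H = f²/(N·c) + f, with f ≪ H: f ≈ √(H·N·c) = √(12400 × 7.1 × 0.014) = √1232.6 ≈ 35.11 mm.
The +f correction barely moves this — solving exactly, f² + N·c·f − N·c·H = 0 ⇒ f = (−N·c + √((N·c)² + 4·N·c·H))/2 = (−0.0994 + √4930.2)/2 ≈ 35.058 mm, so f ≈ 35.1 mm.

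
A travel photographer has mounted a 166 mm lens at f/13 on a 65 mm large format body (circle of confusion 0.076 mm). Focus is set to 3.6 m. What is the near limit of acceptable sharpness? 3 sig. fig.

Hyperfocal distance H = f²/(N·c) + f = 166²/(13 × 0.076) + 166 = 27556/0.988 + 166 ≈ 28056.7 mm ≈ 28.06 m.
Near limit Dn = s·(H − f)/(H + s − 2f) = 3600 × (28056.7 − 166) / (28056.7 + 3600 − 2 × 166) = 3600 × 27890.7 / 31324.7 ≈ 3205.3 mm ≈ 3.21 m.

3.21 m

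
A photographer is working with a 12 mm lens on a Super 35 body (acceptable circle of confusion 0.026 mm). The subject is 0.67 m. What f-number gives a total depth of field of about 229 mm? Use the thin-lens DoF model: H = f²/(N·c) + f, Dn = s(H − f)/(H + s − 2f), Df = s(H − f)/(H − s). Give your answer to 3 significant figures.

f/1.40

Write h = H − f = f²/(N·c). The thin-lens limits are Dn = s·h/(h + (s−f)) and Df = s·h/(h − (s−f)), so DoF = Df − Dn = 2·s·(s−f)·h / (h² − (s−f)²).
That is a quadratic in h: DoF·h² − 2·s·(s−f)·h − DoF·(s−f)² = 0 ⇒ h = (s−f)·(s + √(s² + DoF²)) / DoF = 658 × (670 + √(670² + 229²)) / 229 = 658 × (670 + 708.054) / 229 ≈ 3959.6 mm.
Then N = f²/(c·h) = 12² / (0.026 × 3959.6) = 144 / 102.95 ≈ 1.40.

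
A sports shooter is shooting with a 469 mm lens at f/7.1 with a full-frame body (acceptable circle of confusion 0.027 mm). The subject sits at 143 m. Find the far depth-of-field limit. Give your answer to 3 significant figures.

Hyperfocal distance H = f²/(N·c) + f = 469²/(7.1 × 0.027) + 469 = 219961/0.1917 + 469 ≈ 1147892.1 mm ≈ 1148 m.
Far limit Df = s·(H − f)/(H − s) = 143000 × (1147892.1 − 469) / (1147892.1 − 143000) = 143000 × 1147423.1 / 1004892.1 ≈ 163283 mm ≈ 163 m.

163 m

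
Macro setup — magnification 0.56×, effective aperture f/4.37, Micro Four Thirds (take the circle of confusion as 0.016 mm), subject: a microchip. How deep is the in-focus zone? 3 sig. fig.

0.446 mm

At magnification m, DoF ≈ 2·N_eff·c/m² = 2 × 4.37 × 0.016 / 0.56² = 0.1398 / 0.3136 ≈ 0.446 mm.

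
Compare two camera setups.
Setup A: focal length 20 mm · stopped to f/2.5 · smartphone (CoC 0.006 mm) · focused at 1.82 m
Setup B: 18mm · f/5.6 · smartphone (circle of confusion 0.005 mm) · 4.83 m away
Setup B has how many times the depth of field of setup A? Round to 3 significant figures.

19.7

Setup A: H = 20²/(2.5×0.006) + 20 ≈ 26686.7 mm; DoF = Df − Dn = 1951.74 − 1704.92 ≈ 246.82 mm.
Setup B: H = 18²/(5.6×0.005) + 18 ≈ 11589.4 mm; DoF = Df − Dn = 8268.5 − 3411.4 ≈ 4857.1 mm.
Ratio = 4857.1 / 246.82 ≈ 19.7.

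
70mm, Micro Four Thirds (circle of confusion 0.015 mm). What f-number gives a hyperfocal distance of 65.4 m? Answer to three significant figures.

Rearrange H = f²/(N·c) + f for N: N = f² / ((H − f)·c).
N = 70² / ((65400 − 70) × 0.015) = 4900 / 980.0 ≈ 5.

f/5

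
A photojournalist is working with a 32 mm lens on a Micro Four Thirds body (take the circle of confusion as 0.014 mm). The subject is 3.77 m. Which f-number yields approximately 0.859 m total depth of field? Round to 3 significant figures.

Write h = H − f = f²/(N·c). The thin-lens limits are Dn = s·h/(h + (s−f)) and Df = s·h/(h − (s−f)), so DoF = Df − Dn = 2·s·(s−f)·h / (h² − (s−f)²).
That is a quadratic in h: DoF·h² − 2·s·(s−f)·h − DoF·(s−f)² = 0 ⇒ h = (s−f)·(s + √(s² + DoF²)) / DoF = 3738 × (3770 + √(3770² + 859²)) / 859 = 3738 × (3770 + 3866.62) / 859 ≈ 33231 mm.
Then N = f²/(c·h) = 32² / (0.014 × 33231) = 1024 / 465.24 ≈ 2.20.

f/2.20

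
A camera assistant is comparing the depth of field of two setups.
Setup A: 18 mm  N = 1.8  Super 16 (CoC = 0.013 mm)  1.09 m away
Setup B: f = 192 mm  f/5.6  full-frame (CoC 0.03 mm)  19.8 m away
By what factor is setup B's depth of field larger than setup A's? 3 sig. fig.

Setup A: H = 18²/(1.8×0.013) + 18 ≈ 13864.2 mm; DoF = Df − Dn = 1181.47 − 1011.67 ≈ 169.80 mm.
Setup B: H = 192²/(5.6×0.03) + 192 ≈ 219620.6 mm; DoF = Df − Dn = 21742.9 − 18175.8 ≈ 3567.1 mm.
Ratio = 3567.1 / 169.80 ≈ 21.0.

21.0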